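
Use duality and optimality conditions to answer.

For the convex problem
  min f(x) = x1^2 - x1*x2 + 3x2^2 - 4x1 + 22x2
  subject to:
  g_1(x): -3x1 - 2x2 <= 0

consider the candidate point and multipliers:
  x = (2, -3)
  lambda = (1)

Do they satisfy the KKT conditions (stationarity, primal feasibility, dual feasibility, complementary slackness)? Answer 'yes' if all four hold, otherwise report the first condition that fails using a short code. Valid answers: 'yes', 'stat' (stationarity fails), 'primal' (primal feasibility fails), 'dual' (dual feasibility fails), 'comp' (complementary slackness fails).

Gradient of f: grad f(x) = Q x + c = (3, 2)
Constraint values g_i(x) = a_i^T x - b_i:
  g_1((2, -3)) = 0
Stationarity residual: grad f(x) + sum_i lambda_i a_i = (0, 0)
  -> stationarity OK
Primal feasibility (all g_i <= 0): OK
Dual feasibility (all lambda_i >= 0): OK
Complementary slackness (lambda_i * g_i(x) = 0 for all i): OK

Verdict: yes, KKT holds.

yes


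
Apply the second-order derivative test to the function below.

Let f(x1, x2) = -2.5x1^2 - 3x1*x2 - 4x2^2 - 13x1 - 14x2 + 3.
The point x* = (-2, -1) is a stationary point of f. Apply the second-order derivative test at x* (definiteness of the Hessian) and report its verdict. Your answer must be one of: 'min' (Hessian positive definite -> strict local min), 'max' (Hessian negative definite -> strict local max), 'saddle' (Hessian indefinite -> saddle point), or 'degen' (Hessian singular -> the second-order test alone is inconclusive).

Compute the Hessian H = grad^2 f:
  H = [[-5, -3], [-3, -8]]
Verify stationarity: grad f(x*) = H x* + g = (0, 0).
Eigenvalues of H: -9.8541, -3.1459.
Both eigenvalues < 0, so H is negative definite -> x* is a strict local max.

max


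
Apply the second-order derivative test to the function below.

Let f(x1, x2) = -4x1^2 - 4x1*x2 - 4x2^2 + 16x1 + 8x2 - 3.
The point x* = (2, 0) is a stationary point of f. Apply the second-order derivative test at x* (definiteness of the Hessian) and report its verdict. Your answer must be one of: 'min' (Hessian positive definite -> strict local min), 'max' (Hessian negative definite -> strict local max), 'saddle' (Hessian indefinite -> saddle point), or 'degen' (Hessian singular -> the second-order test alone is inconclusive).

Compute the Hessian H = grad^2 f:
  H = [[-8, -4], [-4, -8]]
Verify stationarity: grad f(x*) = H x* + g = (0, 0).
Eigenvalues of H: -12, -4.
Both eigenvalues < 0, so H is negative definite -> x* is a strict local max.

max


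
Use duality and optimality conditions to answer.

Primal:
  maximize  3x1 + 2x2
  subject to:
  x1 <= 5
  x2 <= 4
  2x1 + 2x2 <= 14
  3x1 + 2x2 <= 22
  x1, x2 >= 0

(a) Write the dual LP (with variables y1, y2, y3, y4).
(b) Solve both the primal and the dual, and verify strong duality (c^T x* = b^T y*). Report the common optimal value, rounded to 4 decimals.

The standard primal-dual pair for 'max c^T x s.t. A x <= b, x >= 0' is:
  Dual:  min b^T y  s.t.  A^T y >= c,  y >= 0.

So the dual LP is:
  minimize  5y1 + 4y2 + 14y3 + 22y4
  subject to:
    y1 + 2y3 + 3y4 >= 3
    y2 + 2y3 + 2y4 >= 2
    y1, y2, y3, y4 >= 0

Solving the primal: x* = (5, 2).
  primal value c^T x* = 19.
Solving the dual: y* = (1, 0, 1, 0).
  dual value b^T y* = 19.
Strong duality: c^T x* = b^T y*. Confirmed.

19


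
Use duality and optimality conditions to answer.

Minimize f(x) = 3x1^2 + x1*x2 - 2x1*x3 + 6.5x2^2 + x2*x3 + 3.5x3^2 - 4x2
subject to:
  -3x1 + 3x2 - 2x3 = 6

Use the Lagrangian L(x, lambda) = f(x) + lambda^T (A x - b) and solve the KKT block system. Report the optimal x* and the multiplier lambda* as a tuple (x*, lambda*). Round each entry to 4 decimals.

Form the Lagrangian:
  L(x, lambda) = (1/2) x^T Q x + c^T x + lambda^T (A x - b)
Stationarity (grad_x L = 0): Q x + c + A^T lambda = 0.
Primal feasibility: A x = b.

This gives the KKT block system:
  [ Q   A^T ] [ x     ]   [-c ]
  [ A    0  ] [ lambda ] = [ b ]

Solving the linear system:
  x*      = (-0.8805, 0.6787, -0.6611)
  lambda* = (-1.094)
  f(x*)   = 1.9246

x* = (-0.8805, 0.6787, -0.6611), lambda* = (-1.094)


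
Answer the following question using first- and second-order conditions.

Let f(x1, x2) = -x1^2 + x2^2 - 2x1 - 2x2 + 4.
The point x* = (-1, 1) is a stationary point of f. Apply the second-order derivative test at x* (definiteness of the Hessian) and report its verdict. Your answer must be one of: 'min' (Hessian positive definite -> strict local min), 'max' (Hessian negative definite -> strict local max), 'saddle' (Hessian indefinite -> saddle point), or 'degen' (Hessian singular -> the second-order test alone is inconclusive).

Compute the Hessian H = grad^2 f:
  H = [[-2, 0], [0, 2]]
Verify stationarity: grad f(x*) = H x* + g = (0, 0).
Eigenvalues of H: -2, 2.
Eigenvalues have mixed signs, so H is indefinite -> x* is a saddle point.

saddle


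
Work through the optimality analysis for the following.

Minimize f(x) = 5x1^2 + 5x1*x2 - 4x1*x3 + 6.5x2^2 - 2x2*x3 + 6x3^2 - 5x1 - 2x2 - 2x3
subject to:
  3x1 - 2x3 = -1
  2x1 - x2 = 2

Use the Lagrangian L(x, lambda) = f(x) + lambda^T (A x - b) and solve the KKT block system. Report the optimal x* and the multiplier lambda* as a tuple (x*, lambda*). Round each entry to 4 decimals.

Form the Lagrangian:
  L(x, lambda) = (1/2) x^T Q x + c^T x + lambda^T (A x - b)
Stationarity (grad_x L = 0): Q x + c + A^T lambda = 0.
Primal feasibility: A x = b.

This gives the KKT block system:
  [ Q   A^T ] [ x     ]   [-c ]
  [ A    0  ] [ lambda ] = [ b ]

Solving the linear system:
  x*      = (0.7412, -0.5176, 1.6118)
  lambda* = (7.7059, -8.2471)
  f(x*)   = 9.1529

x* = (0.7412, -0.5176, 1.6118), lambda* = (7.7059, -8.2471)


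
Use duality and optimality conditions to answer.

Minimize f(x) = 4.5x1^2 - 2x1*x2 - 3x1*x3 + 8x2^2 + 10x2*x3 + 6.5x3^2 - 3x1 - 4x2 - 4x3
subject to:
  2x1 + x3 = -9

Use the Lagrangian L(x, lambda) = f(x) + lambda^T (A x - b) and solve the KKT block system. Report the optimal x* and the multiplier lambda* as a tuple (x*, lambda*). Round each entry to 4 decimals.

Form the Lagrangian:
  L(x, lambda) = (1/2) x^T Q x + c^T x + lambda^T (A x - b)
Stationarity (grad_x L = 0): Q x + c + A^T lambda = 0.
Primal feasibility: A x = b.

This gives the KKT block system:
  [ Q   A^T ] [ x     ]   [-c ]
  [ A    0  ] [ lambda ] = [ b ]

Solving the linear system:
  x*      = (-3.1988, 1.4766, -2.6023)
  lambda* = (13.4678)
  f(x*)   = 67.655

x* = (-3.1988, 1.4766, -2.6023), lambda* = (13.4678)


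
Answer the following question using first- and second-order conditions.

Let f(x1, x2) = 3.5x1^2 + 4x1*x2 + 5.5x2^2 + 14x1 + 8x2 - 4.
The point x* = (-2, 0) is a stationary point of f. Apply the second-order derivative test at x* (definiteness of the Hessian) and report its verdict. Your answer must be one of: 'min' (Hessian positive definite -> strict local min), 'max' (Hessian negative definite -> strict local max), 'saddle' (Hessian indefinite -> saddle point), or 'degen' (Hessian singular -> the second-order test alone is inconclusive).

Compute the Hessian H = grad^2 f:
  H = [[7, 4], [4, 11]]
Verify stationarity: grad f(x*) = H x* + g = (0, 0).
Eigenvalues of H: 4.5279, 13.4721.
Both eigenvalues > 0, so H is positive definite -> x* is a strict local min.

min


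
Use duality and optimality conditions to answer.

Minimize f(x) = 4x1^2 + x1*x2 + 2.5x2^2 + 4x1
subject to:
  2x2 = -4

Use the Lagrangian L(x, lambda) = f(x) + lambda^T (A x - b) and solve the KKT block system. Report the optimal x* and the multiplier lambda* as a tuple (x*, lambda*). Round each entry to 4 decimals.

Form the Lagrangian:
  L(x, lambda) = (1/2) x^T Q x + c^T x + lambda^T (A x - b)
Stationarity (grad_x L = 0): Q x + c + A^T lambda = 0.
Primal feasibility: A x = b.

This gives the KKT block system:
  [ Q   A^T ] [ x     ]   [-c ]
  [ A    0  ] [ lambda ] = [ b ]

Solving the linear system:
  x*      = (-0.25, -2)
  lambda* = (5.125)
  f(x*)   = 9.75

x* = (-0.25, -2), lambda* = (5.125)


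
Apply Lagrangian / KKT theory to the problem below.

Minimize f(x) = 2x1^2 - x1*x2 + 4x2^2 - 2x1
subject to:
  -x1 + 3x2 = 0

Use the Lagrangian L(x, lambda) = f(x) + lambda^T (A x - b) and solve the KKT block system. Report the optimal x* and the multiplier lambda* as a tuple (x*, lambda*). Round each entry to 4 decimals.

Form the Lagrangian:
  L(x, lambda) = (1/2) x^T Q x + c^T x + lambda^T (A x - b)
Stationarity (grad_x L = 0): Q x + c + A^T lambda = 0.
Primal feasibility: A x = b.

This gives the KKT block system:
  [ Q   A^T ] [ x     ]   [-c ]
  [ A    0  ] [ lambda ] = [ b ]

Solving the linear system:
  x*      = (0.4737, 0.1579)
  lambda* = (-0.2632)
  f(x*)   = -0.4737

x* = (0.4737, 0.1579), lambda* = (-0.2632)


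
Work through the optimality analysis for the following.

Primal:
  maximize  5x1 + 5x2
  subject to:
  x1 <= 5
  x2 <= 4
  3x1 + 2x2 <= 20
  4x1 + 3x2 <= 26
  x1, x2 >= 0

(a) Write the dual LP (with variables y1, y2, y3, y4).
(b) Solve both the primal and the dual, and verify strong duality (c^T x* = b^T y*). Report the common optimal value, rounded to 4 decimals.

The standard primal-dual pair for 'max c^T x s.t. A x <= b, x >= 0' is:
  Dual:  min b^T y  s.t.  A^T y >= c,  y >= 0.

So the dual LP is:
  minimize  5y1 + 4y2 + 20y3 + 26y4
  subject to:
    y1 + 3y3 + 4y4 >= 5
    y2 + 2y3 + 3y4 >= 5
    y1, y2, y3, y4 >= 0

Solving the primal: x* = (3.5, 4).
  primal value c^T x* = 37.5.
Solving the dual: y* = (0, 1.25, 0, 1.25).
  dual value b^T y* = 37.5.
Strong duality: c^T x* = b^T y*. Confirmed.

37.5


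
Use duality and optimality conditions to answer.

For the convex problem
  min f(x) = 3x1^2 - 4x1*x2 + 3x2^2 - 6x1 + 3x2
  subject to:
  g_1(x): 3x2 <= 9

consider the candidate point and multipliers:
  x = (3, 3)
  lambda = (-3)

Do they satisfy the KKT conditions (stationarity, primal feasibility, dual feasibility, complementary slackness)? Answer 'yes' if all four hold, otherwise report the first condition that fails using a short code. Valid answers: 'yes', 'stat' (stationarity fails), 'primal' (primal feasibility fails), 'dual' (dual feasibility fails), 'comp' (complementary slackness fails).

Gradient of f: grad f(x) = Q x + c = (0, 9)
Constraint values g_i(x) = a_i^T x - b_i:
  g_1((3, 3)) = 0
Stationarity residual: grad f(x) + sum_i lambda_i a_i = (0, 0)
  -> stationarity OK
Primal feasibility (all g_i <= 0): OK
Dual feasibility (all lambda_i >= 0): FAILS
Complementary slackness (lambda_i * g_i(x) = 0 for all i): OK

Verdict: the first failing condition is dual_feasibility -> dual.

dual


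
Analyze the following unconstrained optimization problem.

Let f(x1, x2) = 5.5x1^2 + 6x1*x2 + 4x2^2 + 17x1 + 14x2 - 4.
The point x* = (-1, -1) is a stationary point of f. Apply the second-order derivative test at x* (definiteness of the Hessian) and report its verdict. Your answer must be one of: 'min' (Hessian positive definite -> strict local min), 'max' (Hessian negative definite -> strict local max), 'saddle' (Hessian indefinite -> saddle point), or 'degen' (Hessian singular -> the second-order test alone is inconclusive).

Compute the Hessian H = grad^2 f:
  H = [[11, 6], [6, 8]]
Verify stationarity: grad f(x*) = H x* + g = (0, 0).
Eigenvalues of H: 3.3153, 15.6847.
Both eigenvalues > 0, so H is positive definite -> x* is a strict local min.

min


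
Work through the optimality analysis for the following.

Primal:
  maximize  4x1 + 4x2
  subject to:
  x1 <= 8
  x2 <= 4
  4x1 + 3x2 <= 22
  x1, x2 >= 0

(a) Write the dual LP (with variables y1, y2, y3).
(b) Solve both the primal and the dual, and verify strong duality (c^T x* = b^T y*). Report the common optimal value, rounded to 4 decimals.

The standard primal-dual pair for 'max c^T x s.t. A x <= b, x >= 0' is:
  Dual:  min b^T y  s.t.  A^T y >= c,  y >= 0.

So the dual LP is:
  minimize  8y1 + 4y2 + 22y3
  subject to:
    y1 + 4y3 >= 4
    y2 + 3y3 >= 4
    y1, y2, y3 >= 0

Solving the primal: x* = (2.5, 4).
  primal value c^T x* = 26.
Solving the dual: y* = (0, 1, 1).
  dual value b^T y* = 26.
Strong duality: c^T x* = b^T y*. Confirmed.

26


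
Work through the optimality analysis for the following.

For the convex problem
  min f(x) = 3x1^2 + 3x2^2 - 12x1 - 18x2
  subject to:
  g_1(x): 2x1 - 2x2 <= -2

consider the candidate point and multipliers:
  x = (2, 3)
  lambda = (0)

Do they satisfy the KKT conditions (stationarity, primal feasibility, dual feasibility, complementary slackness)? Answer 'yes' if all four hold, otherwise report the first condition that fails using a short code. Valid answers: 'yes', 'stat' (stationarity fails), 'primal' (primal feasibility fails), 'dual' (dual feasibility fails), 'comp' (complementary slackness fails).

Gradient of f: grad f(x) = Q x + c = (0, 0)
Constraint values g_i(x) = a_i^T x - b_i:
  g_1((2, 3)) = 0
Stationarity residual: grad f(x) + sum_i lambda_i a_i = (0, 0)
  -> stationarity OK
Primal feasibility (all g_i <= 0): OK
Dual feasibility (all lambda_i >= 0): OK
Complementary slackness (lambda_i * g_i(x) = 0 for all i): OK

Verdict: yes, KKT holds.

yes


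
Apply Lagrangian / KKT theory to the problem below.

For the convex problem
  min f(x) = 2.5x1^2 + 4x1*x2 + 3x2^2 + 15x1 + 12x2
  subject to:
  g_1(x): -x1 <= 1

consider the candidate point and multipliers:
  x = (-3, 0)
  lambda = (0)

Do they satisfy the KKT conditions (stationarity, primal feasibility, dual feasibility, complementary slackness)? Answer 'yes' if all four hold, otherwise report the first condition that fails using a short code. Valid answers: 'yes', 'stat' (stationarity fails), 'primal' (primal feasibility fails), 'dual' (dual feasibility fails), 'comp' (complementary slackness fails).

Gradient of f: grad f(x) = Q x + c = (0, 0)
Constraint values g_i(x) = a_i^T x - b_i:
  g_1((-3, 0)) = 2
Stationarity residual: grad f(x) + sum_i lambda_i a_i = (0, 0)
  -> stationarity OK
Primal feasibility (all g_i <= 0): FAILS
Dual feasibility (all lambda_i >= 0): OK
Complementary slackness (lambda_i * g_i(x) = 0 for all i): OK

Verdict: the first failing condition is primal_feasibility -> primal.

primal


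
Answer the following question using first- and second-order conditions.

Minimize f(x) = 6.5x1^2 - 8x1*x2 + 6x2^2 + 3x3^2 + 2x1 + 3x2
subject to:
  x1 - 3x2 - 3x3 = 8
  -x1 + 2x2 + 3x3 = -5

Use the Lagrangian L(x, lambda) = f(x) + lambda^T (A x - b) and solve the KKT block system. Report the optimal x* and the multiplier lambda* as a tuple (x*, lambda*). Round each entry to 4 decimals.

Form the Lagrangian:
  L(x, lambda) = (1/2) x^T Q x + c^T x + lambda^T (A x - b)
Stationarity (grad_x L = 0): Q x + c + A^T lambda = 0.
Primal feasibility: A x = b.

This gives the KKT block system:
  [ Q   A^T ] [ x     ]   [-c ]
  [ A    0  ] [ lambda ] = [ b ]

Solving the linear system:
  x*      = (-1.9512, -3, -0.3171)
  lambda* = (-16.122, -15.4878)
  f(x*)   = 19.3171

x* = (-1.9512, -3, -0.3171), lambda* = (-16.122, -15.4878)


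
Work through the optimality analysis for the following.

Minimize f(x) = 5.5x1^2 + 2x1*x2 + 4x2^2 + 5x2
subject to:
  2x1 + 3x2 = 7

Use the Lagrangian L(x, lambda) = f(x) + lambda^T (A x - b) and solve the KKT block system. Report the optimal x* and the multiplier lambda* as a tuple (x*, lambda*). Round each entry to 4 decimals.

Form the Lagrangian:
  L(x, lambda) = (1/2) x^T Q x + c^T x + lambda^T (A x - b)
Stationarity (grad_x L = 0): Q x + c + A^T lambda = 0.
Primal feasibility: A x = b.

This gives the KKT block system:
  [ Q   A^T ] [ x     ]   [-c ]
  [ A    0  ] [ lambda ] = [ b ]

Solving the linear system:
  x*      = (0.9346, 1.7103)
  lambda* = (-6.8505)
  f(x*)   = 28.2523

x* = (0.9346, 1.7103), lambda* = (-6.8505)


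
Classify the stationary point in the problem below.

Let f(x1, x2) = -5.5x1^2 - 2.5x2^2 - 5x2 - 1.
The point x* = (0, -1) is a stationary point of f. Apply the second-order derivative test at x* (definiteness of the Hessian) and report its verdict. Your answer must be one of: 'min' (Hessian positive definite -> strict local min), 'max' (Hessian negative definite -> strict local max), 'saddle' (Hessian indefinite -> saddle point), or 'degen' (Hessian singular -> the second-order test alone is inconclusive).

Compute the Hessian H = grad^2 f:
  H = [[-11, 0], [0, -5]]
Verify stationarity: grad f(x*) = H x* + g = (0, 0).
Eigenvalues of H: -11, -5.
Both eigenvalues < 0, so H is negative definite -> x* is a strict local max.

max


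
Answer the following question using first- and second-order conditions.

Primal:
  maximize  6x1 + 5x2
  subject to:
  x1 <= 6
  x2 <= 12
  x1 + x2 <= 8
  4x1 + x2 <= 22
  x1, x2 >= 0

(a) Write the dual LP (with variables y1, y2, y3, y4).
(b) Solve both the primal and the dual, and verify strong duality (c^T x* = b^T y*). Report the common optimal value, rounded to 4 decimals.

The standard primal-dual pair for 'max c^T x s.t. A x <= b, x >= 0' is:
  Dual:  min b^T y  s.t.  A^T y >= c,  y >= 0.

So the dual LP is:
  minimize  6y1 + 12y2 + 8y3 + 22y4
  subject to:
    y1 + y3 + 4y4 >= 6
    y2 + y3 + y4 >= 5
    y1, y2, y3, y4 >= 0

Solving the primal: x* = (4.6667, 3.3333).
  primal value c^T x* = 44.6667.
Solving the dual: y* = (0, 0, 4.6667, 0.3333).
  dual value b^T y* = 44.6667.
Strong duality: c^T x* = b^T y*. Confirmed.

44.6667


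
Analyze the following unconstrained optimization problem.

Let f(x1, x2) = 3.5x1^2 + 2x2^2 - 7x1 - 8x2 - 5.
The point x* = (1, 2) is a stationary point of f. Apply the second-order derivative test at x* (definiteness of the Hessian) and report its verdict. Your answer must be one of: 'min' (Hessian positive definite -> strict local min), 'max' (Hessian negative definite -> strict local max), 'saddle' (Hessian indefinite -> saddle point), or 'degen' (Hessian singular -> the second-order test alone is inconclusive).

Compute the Hessian H = grad^2 f:
  H = [[7, 0], [0, 4]]
Verify stationarity: grad f(x*) = H x* + g = (0, 0).
Eigenvalues of H: 4, 7.
Both eigenvalues > 0, so H is positive definite -> x* is a strict local min.

min


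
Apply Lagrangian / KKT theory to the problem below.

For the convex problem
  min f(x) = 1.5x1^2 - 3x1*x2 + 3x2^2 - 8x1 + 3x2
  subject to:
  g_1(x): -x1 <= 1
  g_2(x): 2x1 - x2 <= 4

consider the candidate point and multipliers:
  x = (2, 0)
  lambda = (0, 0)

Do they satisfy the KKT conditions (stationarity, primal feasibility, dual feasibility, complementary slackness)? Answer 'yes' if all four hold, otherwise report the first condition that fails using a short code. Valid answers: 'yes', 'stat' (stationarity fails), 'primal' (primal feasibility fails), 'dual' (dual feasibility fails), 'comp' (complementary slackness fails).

Gradient of f: grad f(x) = Q x + c = (-2, -3)
Constraint values g_i(x) = a_i^T x - b_i:
  g_1((2, 0)) = -3
  g_2((2, 0)) = 0
Stationarity residual: grad f(x) + sum_i lambda_i a_i = (-2, -3)
  -> stationarity FAILS
Primal feasibility (all g_i <= 0): OK
Dual feasibility (all lambda_i >= 0): OK
Complementary slackness (lambda_i * g_i(x) = 0 for all i): OK

Verdict: the first failing condition is stationarity -> stat.

stat


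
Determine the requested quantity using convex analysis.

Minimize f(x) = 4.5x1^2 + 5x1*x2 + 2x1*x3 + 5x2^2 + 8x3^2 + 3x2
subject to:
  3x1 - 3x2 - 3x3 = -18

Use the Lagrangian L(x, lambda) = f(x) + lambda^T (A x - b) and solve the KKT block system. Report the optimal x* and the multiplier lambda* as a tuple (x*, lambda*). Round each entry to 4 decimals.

Form the Lagrangian:
  L(x, lambda) = (1/2) x^T Q x + c^T x + lambda^T (A x - b)
Stationarity (grad_x L = 0): Q x + c + A^T lambda = 0.
Primal feasibility: A x = b.

This gives the KKT block system:
  [ Q   A^T ] [ x     ]   [-c ]
  [ A    0  ] [ lambda ] = [ b ]

Solving the linear system:
  x*      = (-2.7333, 2.2103, 1.0564)
  lambda* = (3.812)
  f(x*)   = 37.6231

x* = (-2.7333, 2.2103, 1.0564), lambda* = (3.812)


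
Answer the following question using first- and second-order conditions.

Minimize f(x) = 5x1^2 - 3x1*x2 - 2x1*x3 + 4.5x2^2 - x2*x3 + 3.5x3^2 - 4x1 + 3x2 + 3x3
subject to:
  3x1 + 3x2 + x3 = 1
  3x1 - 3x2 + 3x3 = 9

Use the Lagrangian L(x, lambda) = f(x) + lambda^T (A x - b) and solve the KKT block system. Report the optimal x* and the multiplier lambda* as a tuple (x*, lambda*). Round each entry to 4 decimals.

Form the Lagrangian:
  L(x, lambda) = (1/2) x^T Q x + c^T x + lambda^T (A x - b)
Stationarity (grad_x L = 0): Q x + c + A^T lambda = 0.
Primal feasibility: A x = b.

This gives the KKT block system:
  [ Q   A^T ] [ x     ]   [-c ]
  [ A    0  ] [ lambda ] = [ b ]

Solving the linear system:
  x*      = (1.0423, -1.0211, 0.9366)
  lambda* = (0.4401, -2.9777)
  f(x*)   = 10.9683

x* = (1.0423, -1.0211, 0.9366), lambda* = (0.4401, -2.9777)


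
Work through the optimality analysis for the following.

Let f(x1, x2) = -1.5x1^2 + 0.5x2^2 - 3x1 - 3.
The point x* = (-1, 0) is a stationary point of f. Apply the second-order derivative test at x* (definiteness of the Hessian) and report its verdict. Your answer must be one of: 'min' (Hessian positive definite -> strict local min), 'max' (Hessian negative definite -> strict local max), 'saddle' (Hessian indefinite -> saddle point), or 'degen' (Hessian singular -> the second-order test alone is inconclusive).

Compute the Hessian H = grad^2 f:
  H = [[-3, 0], [0, 1]]
Verify stationarity: grad f(x*) = H x* + g = (0, 0).
Eigenvalues of H: -3, 1.
Eigenvalues have mixed signs, so H is indefinite -> x* is a saddle point.

saddle


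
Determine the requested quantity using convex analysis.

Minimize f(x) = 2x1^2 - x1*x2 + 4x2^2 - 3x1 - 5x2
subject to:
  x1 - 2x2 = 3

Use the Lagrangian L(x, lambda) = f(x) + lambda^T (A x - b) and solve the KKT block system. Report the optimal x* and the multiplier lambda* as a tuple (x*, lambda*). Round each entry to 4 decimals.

Form the Lagrangian:
  L(x, lambda) = (1/2) x^T Q x + c^T x + lambda^T (A x - b)
Stationarity (grad_x L = 0): Q x + c + A^T lambda = 0.
Primal feasibility: A x = b.

This gives the KKT block system:
  [ Q   A^T ] [ x     ]   [-c ]
  [ A    0  ] [ lambda ] = [ b ]

Solving the linear system:
  x*      = (2, -0.5)
  lambda* = (-5.5)
  f(x*)   = 6.5

x* = (2, -0.5), lambda* = (-5.5)


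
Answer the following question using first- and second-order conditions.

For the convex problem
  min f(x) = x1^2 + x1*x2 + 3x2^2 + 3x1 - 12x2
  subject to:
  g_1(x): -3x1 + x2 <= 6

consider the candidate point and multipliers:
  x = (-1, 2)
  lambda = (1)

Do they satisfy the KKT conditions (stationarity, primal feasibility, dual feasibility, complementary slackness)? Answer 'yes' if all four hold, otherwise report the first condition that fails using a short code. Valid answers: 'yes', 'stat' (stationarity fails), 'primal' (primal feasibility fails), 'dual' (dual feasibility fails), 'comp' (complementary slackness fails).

Gradient of f: grad f(x) = Q x + c = (3, -1)
Constraint values g_i(x) = a_i^T x - b_i:
  g_1((-1, 2)) = -1
Stationarity residual: grad f(x) + sum_i lambda_i a_i = (0, 0)
  -> stationarity OK
Primal feasibility (all g_i <= 0): OK
Dual feasibility (all lambda_i >= 0): OK
Complementary slackness (lambda_i * g_i(x) = 0 for all i): FAILS

Verdict: the first failing condition is complementary_slackness -> comp.

comp


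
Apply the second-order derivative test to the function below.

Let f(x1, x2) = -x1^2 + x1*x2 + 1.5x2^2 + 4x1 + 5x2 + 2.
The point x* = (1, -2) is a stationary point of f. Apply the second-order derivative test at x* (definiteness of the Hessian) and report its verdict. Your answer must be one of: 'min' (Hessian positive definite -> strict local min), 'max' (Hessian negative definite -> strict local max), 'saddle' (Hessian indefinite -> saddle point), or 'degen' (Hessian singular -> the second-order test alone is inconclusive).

Compute the Hessian H = grad^2 f:
  H = [[-2, 1], [1, 3]]
Verify stationarity: grad f(x*) = H x* + g = (0, 0).
Eigenvalues of H: -2.1926, 3.1926.
Eigenvalues have mixed signs, so H is indefinite -> x* is a saddle point.

saddle


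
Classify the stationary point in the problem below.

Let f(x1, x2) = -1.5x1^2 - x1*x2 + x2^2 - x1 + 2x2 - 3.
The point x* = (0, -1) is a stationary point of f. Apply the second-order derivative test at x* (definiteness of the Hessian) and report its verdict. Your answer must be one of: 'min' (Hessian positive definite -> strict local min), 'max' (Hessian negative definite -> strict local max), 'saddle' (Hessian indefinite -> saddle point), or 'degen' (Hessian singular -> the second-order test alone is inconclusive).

Compute the Hessian H = grad^2 f:
  H = [[-3, -1], [-1, 2]]
Verify stationarity: grad f(x*) = H x* + g = (0, 0).
Eigenvalues of H: -3.1926, 2.1926.
Eigenvalues have mixed signs, so H is indefinite -> x* is a saddle point.

saddle


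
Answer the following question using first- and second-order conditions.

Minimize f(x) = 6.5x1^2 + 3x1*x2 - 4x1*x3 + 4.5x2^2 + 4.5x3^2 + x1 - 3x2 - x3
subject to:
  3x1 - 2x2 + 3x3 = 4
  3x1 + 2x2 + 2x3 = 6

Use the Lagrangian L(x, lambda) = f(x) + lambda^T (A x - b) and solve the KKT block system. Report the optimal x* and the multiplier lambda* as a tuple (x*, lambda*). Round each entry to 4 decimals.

Form the Lagrangian:
  L(x, lambda) = (1/2) x^T Q x + c^T x + lambda^T (A x - b)
Stationarity (grad_x L = 0): Q x + c + A^T lambda = 0.
Primal feasibility: A x = b.

This gives the KKT block system:
  [ Q   A^T ] [ x     ]   [-c ]
  [ A    0  ] [ lambda ] = [ b ]

Solving the linear system:
  x*      = (0.7579, 0.7726, 1.0905)
  lambda* = (0.0888, -3.0249)
  f(x*)   = 7.5717

x* = (0.7579, 0.7726, 1.0905), lambda* = (0.0888, -3.0249)


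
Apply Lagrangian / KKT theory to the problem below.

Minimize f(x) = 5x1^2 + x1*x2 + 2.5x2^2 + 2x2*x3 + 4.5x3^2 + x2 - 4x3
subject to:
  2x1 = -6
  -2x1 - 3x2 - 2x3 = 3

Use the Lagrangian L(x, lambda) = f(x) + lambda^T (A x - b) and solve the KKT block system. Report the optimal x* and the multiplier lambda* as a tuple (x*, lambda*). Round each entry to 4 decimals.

Form the Lagrangian:
  L(x, lambda) = (1/2) x^T Q x + c^T x + lambda^T (A x - b)
Stationarity (grad_x L = 0): Q x + c + A^T lambda = 0.
Primal feasibility: A x = b.

This gives the KKT block system:
  [ Q   A^T ] [ x     ]   [-c ]
  [ A    0  ] [ lambda ] = [ b ]

Solving the linear system:
  x*      = (-3, 0.6883, 0.4675)
  lambda* = (15.4481, 0.7922)
  f(x*)   = 44.5649

x* = (-3, 0.6883, 0.4675), lambda* = (15.4481, 0.7922)


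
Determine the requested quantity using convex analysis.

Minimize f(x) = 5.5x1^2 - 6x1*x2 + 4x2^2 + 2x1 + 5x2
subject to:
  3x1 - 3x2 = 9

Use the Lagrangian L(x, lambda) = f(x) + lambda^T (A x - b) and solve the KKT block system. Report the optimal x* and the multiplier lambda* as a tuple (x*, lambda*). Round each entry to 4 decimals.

Form the Lagrangian:
  L(x, lambda) = (1/2) x^T Q x + c^T x + lambda^T (A x - b)
Stationarity (grad_x L = 0): Q x + c + A^T lambda = 0.
Primal feasibility: A x = b.

This gives the KKT block system:
  [ Q   A^T ] [ x     ]   [-c ]
  [ A    0  ] [ lambda ] = [ b ]

Solving the linear system:
  x*      = (-0.1429, -3.1429)
  lambda* = (-6.4286)
  f(x*)   = 20.9286

x* = (-0.1429, -3.1429), lambda* = (-6.4286)


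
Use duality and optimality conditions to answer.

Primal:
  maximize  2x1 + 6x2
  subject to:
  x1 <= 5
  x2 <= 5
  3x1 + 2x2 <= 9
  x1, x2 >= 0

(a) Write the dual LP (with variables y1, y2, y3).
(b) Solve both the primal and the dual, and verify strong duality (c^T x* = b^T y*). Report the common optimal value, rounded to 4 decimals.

The standard primal-dual pair for 'max c^T x s.t. A x <= b, x >= 0' is:
  Dual:  min b^T y  s.t.  A^T y >= c,  y >= 0.

So the dual LP is:
  minimize  5y1 + 5y2 + 9y3
  subject to:
    y1 + 3y3 >= 2
    y2 + 2y3 >= 6
    y1, y2, y3 >= 0

Solving the primal: x* = (0, 4.5).
  primal value c^T x* = 27.
Solving the dual: y* = (0, 0, 3).
  dual value b^T y* = 27.
Strong duality: c^T x* = b^T y*. Confirmed.

27


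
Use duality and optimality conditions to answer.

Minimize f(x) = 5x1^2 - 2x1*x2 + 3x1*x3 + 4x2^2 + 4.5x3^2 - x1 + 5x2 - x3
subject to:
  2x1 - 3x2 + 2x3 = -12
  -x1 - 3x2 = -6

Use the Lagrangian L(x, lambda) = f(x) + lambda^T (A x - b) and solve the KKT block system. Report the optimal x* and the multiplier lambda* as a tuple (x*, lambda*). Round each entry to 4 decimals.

Form the Lagrangian:
  L(x, lambda) = (1/2) x^T Q x + c^T x + lambda^T (A x - b)
Stationarity (grad_x L = 0): Q x + c + A^T lambda = 0.
Primal feasibility: A x = b.

This gives the KKT block system:
  [ Q   A^T ] [ x     ]   [-c ]
  [ A    0  ] [ lambda ] = [ b ]

Solving the linear system:
  x*      = (-0.8947, 2.2982, -1.658)
  lambda* = (9.303, -0.9112)
  f(x*)   = 60.1059

x* = (-0.8947, 2.2982, -1.658), lambda* = (9.303, -0.9112)


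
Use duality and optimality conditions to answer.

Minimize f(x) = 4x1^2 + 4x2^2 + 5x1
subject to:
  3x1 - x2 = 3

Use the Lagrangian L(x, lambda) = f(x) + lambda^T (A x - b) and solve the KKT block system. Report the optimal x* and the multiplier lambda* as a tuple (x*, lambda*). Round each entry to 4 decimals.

Form the Lagrangian:
  L(x, lambda) = (1/2) x^T Q x + c^T x + lambda^T (A x - b)
Stationarity (grad_x L = 0): Q x + c + A^T lambda = 0.
Primal feasibility: A x = b.

This gives the KKT block system:
  [ Q   A^T ] [ x     ]   [-c ]
  [ A    0  ] [ lambda ] = [ b ]

Solving the linear system:
  x*      = (0.8375, -0.4875)
  lambda* = (-3.9)
  f(x*)   = 7.9437

x* = (0.8375, -0.4875), lambda* = (-3.9)


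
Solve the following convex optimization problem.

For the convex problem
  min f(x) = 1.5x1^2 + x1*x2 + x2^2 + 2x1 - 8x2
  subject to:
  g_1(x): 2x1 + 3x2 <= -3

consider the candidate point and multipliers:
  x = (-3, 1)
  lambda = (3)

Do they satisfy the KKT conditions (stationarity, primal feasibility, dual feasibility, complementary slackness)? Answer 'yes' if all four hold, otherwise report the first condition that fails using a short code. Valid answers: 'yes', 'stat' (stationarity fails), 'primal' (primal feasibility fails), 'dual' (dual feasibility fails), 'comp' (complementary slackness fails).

Gradient of f: grad f(x) = Q x + c = (-6, -9)
Constraint values g_i(x) = a_i^T x - b_i:
  g_1((-3, 1)) = 0
Stationarity residual: grad f(x) + sum_i lambda_i a_i = (0, 0)
  -> stationarity OK
Primal feasibility (all g_i <= 0): OK
Dual feasibility (all lambda_i >= 0): OK
Complementary slackness (lambda_i * g_i(x) = 0 for all i): OK

Verdict: yes, KKT holds.

yes


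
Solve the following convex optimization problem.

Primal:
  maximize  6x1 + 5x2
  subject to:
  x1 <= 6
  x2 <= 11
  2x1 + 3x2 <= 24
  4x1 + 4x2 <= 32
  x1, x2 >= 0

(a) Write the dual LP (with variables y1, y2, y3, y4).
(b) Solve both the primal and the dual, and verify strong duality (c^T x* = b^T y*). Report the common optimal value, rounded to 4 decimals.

The standard primal-dual pair for 'max c^T x s.t. A x <= b, x >= 0' is:
  Dual:  min b^T y  s.t.  A^T y >= c,  y >= 0.

So the dual LP is:
  minimize  6y1 + 11y2 + 24y3 + 32y4
  subject to:
    y1 + 2y3 + 4y4 >= 6
    y2 + 3y3 + 4y4 >= 5
    y1, y2, y3, y4 >= 0

Solving the primal: x* = (6, 2).
  primal value c^T x* = 46.
Solving the dual: y* = (1, 0, 0, 1.25).
  dual value b^T y* = 46.
Strong duality: c^T x* = b^T y*. Confirmed.

46


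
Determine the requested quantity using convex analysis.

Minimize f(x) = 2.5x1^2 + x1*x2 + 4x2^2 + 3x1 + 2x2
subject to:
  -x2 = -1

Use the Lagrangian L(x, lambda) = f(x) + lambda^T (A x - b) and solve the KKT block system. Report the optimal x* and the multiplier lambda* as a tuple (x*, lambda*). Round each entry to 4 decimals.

Form the Lagrangian:
  L(x, lambda) = (1/2) x^T Q x + c^T x + lambda^T (A x - b)
Stationarity (grad_x L = 0): Q x + c + A^T lambda = 0.
Primal feasibility: A x = b.

This gives the KKT block system:
  [ Q   A^T ] [ x     ]   [-c ]
  [ A    0  ] [ lambda ] = [ b ]

Solving the linear system:
  x*      = (-0.8, 1)
  lambda* = (9.2)
  f(x*)   = 4.4

x* = (-0.8, 1), lambda* = (9.2)


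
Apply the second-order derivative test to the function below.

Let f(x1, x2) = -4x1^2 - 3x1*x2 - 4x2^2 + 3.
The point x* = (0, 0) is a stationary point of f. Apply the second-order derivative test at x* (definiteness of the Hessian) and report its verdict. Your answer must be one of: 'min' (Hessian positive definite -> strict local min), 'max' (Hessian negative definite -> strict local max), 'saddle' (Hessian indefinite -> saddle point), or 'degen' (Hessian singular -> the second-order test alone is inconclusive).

Compute the Hessian H = grad^2 f:
  H = [[-8, -3], [-3, -8]]
Verify stationarity: grad f(x*) = H x* + g = (0, 0).
Eigenvalues of H: -11, -5.
Both eigenvalues < 0, so H is negative definite -> x* is a strict local max.

max


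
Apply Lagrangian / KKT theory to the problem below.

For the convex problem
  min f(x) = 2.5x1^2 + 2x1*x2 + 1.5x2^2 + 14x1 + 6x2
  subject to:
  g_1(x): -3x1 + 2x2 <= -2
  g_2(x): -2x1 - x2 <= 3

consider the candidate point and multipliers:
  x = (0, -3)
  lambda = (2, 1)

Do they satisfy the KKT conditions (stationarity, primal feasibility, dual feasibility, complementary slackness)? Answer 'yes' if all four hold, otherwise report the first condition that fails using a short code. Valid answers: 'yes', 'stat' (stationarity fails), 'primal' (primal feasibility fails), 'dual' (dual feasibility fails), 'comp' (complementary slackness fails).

Gradient of f: grad f(x) = Q x + c = (8, -3)
Constraint values g_i(x) = a_i^T x - b_i:
  g_1((0, -3)) = -4
  g_2((0, -3)) = 0
Stationarity residual: grad f(x) + sum_i lambda_i a_i = (0, 0)
  -> stationarity OK
Primal feasibility (all g_i <= 0): OK
Dual feasibility (all lambda_i >= 0): OK
Complementary slackness (lambda_i * g_i(x) = 0 for all i): FAILS

Verdict: the first failing condition is complementary_slackness -> comp.

comp


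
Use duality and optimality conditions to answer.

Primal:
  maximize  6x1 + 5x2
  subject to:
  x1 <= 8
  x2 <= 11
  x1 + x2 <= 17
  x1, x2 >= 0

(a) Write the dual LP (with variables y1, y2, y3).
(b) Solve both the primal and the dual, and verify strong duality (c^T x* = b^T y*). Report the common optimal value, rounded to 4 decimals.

The standard primal-dual pair for 'max c^T x s.t. A x <= b, x >= 0' is:
  Dual:  min b^T y  s.t.  A^T y >= c,  y >= 0.

So the dual LP is:
  minimize  8y1 + 11y2 + 17y3
  subject to:
    y1 + y3 >= 6
    y2 + y3 >= 5
    y1, y2, y3 >= 0

Solving the primal: x* = (8, 9).
  primal value c^T x* = 93.
Solving the dual: y* = (1, 0, 5).
  dual value b^T y* = 93.
Strong duality: c^T x* = b^T y*. Confirmed.

93


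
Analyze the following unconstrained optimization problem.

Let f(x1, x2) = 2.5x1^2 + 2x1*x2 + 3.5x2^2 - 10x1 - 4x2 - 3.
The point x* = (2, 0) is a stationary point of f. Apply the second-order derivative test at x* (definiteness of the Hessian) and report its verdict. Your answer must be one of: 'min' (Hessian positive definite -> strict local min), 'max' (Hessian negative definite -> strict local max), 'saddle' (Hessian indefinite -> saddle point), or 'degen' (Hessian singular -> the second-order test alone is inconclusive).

Compute the Hessian H = grad^2 f:
  H = [[5, 2], [2, 7]]
Verify stationarity: grad f(x*) = H x* + g = (0, 0).
Eigenvalues of H: 3.7639, 8.2361.
Both eigenvalues > 0, so H is positive definite -> x* is a strict local min.

min


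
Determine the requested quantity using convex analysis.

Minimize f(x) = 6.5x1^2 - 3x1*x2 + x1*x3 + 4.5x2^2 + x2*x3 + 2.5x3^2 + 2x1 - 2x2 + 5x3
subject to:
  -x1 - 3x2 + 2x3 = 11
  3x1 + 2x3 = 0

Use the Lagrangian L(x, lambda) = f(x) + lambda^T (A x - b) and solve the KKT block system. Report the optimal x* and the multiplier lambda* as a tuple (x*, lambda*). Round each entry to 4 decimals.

Form the Lagrangian:
  L(x, lambda) = (1/2) x^T Q x + c^T x + lambda^T (A x - b)
Stationarity (grad_x L = 0): Q x + c + A^T lambda = 0.
Primal feasibility: A x = b.

This gives the KKT block system:
  [ Q   A^T ] [ x     ]   [-c ]
  [ A    0  ] [ lambda ] = [ b ]

Solving the linear system:
  x*      = (-1.1709, -2.1055, 1.7563)
  lambda* = (-5.2267, -0.0259)
  f(x*)   = 34.0725

x* = (-1.1709, -2.1055, 1.7563), lambda* = (-5.2267, -0.0259)


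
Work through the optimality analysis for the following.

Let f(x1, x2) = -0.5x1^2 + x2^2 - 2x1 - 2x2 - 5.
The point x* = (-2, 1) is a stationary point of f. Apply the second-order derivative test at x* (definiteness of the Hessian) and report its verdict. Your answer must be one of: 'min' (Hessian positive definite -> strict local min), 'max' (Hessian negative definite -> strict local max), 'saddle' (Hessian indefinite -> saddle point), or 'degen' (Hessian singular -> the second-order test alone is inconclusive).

Compute the Hessian H = grad^2 f:
  H = [[-1, 0], [0, 2]]
Verify stationarity: grad f(x*) = H x* + g = (0, 0).
Eigenvalues of H: -1, 2.
Eigenvalues have mixed signs, so H is indefinite -> x* is a saddle point.

saddle


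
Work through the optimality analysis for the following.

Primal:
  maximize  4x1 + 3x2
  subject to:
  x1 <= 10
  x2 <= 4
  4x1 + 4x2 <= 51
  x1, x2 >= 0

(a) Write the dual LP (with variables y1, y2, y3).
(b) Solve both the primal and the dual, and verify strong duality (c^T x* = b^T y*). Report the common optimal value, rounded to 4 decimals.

The standard primal-dual pair for 'max c^T x s.t. A x <= b, x >= 0' is:
  Dual:  min b^T y  s.t.  A^T y >= c,  y >= 0.

So the dual LP is:
  minimize  10y1 + 4y2 + 51y3
  subject to:
    y1 + 4y3 >= 4
    y2 + 4y3 >= 3
    y1, y2, y3 >= 0

Solving the primal: x* = (10, 2.75).
  primal value c^T x* = 48.25.
Solving the dual: y* = (1, 0, 0.75).
  dual value b^T y* = 48.25.
Strong duality: c^T x* = b^T y*. Confirmed.

48.25


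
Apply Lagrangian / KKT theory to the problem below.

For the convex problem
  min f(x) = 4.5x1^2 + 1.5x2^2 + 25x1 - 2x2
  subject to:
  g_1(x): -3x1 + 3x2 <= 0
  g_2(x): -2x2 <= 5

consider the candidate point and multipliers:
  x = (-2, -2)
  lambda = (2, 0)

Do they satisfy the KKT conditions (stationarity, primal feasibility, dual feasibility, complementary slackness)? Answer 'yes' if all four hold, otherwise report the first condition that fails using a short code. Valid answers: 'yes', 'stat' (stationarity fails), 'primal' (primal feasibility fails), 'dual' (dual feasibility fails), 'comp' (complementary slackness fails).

Gradient of f: grad f(x) = Q x + c = (7, -8)
Constraint values g_i(x) = a_i^T x - b_i:
  g_1((-2, -2)) = 0
  g_2((-2, -2)) = -1
Stationarity residual: grad f(x) + sum_i lambda_i a_i = (1, -2)
  -> stationarity FAILS
Primal feasibility (all g_i <= 0): OK
Dual feasibility (all lambda_i >= 0): OK
Complementary slackness (lambda_i * g_i(x) = 0 for all i): OK

Verdict: the first failing condition is stationarity -> stat.

stat


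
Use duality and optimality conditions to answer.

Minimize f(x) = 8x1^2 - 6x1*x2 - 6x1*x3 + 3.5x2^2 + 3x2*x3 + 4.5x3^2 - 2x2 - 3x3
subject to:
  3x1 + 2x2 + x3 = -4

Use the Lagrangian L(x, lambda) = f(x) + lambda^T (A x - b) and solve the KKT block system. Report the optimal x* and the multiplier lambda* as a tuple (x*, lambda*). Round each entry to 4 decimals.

Form the Lagrangian:
  L(x, lambda) = (1/2) x^T Q x + c^T x + lambda^T (A x - b)
Stationarity (grad_x L = 0): Q x + c + A^T lambda = 0.
Primal feasibility: A x = b.

This gives the KKT block system:
  [ Q   A^T ] [ x     ]   [-c ]
  [ A    0  ] [ lambda ] = [ b ]

Solving the linear system:
  x*      = (-0.7273, -0.8679, -0.0821)
  lambda* = (1.979)
  f(x*)   = 4.9491

x* = (-0.7273, -0.8679, -0.0821), lambda* = (1.979)


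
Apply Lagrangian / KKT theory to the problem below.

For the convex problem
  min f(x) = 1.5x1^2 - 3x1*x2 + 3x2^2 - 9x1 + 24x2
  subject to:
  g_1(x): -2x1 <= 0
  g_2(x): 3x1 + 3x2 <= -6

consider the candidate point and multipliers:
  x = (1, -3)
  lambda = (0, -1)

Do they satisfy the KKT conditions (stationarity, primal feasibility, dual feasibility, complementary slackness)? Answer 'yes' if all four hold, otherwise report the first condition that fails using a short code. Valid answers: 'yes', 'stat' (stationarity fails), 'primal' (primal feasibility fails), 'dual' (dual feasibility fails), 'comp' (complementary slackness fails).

Gradient of f: grad f(x) = Q x + c = (3, 3)
Constraint values g_i(x) = a_i^T x - b_i:
  g_1((1, -3)) = -2
  g_2((1, -3)) = 0
Stationarity residual: grad f(x) + sum_i lambda_i a_i = (0, 0)
  -> stationarity OK
Primal feasibility (all g_i <= 0): OK
Dual feasibility (all lambda_i >= 0): FAILS
Complementary slackness (lambda_i * g_i(x) = 0 for all i): OK

Verdict: the first failing condition is dual_feasibility -> dual.

dual
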